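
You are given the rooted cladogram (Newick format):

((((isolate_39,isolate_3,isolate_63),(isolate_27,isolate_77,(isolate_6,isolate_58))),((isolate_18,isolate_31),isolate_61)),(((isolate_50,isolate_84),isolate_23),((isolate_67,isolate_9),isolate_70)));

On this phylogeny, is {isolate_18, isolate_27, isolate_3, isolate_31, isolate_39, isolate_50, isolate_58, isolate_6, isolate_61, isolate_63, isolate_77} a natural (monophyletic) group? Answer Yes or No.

The MRCA of the listed taxa is the root, so the smallest clade containing them is the whole tree.
That clade also contains isolate_23, isolate_67, isolate_70, isolate_84, isolate_9, which are not in the proposed group, so the group is not monophyletic.

No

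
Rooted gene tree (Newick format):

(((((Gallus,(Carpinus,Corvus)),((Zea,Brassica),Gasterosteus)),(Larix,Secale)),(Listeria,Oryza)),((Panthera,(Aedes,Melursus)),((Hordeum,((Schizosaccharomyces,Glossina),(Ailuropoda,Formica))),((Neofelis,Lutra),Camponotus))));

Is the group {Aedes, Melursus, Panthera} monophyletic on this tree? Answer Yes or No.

The most recent common ancestor of these taxa subtends (Panthera,(Aedes,Melursus)).
That clade has exactly 3 tips — every listed taxon and nothing else — so the group is monophyletic.

Yes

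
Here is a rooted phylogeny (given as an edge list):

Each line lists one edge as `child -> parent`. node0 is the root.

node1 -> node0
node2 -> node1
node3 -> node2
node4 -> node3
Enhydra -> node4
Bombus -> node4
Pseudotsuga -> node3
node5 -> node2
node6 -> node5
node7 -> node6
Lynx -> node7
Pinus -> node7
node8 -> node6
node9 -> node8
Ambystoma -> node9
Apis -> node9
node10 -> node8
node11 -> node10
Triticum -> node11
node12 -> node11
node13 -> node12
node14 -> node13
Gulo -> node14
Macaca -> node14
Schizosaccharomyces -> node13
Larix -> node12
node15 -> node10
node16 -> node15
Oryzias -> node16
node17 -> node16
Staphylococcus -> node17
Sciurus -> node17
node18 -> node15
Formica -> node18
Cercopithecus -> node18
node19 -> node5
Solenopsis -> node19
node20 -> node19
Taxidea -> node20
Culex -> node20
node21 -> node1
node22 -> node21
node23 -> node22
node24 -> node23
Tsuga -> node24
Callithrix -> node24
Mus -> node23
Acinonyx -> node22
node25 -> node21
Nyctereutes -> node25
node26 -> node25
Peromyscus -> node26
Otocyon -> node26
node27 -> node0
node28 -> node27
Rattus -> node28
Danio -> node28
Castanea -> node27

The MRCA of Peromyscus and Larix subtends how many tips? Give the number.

27

The MRCA of Peromyscus and Larix is the node subtending ((((Enhydra,Bombus),Pseudotsuga),(((Lynx,Pinus),((Ambystoma,Apis),((Triticum,(((Gulo,Macaca),Schizosaccharomyces),Larix)),((Oryzias,(Staphylococcus,Sciurus)),(Formica,Cercopithecus))))),(Solenopsis,(Taxidea,Culex)))),((((Tsuga,Callithrix),Mus),Acinonyx),(Nyctereutes,(Peromyscus,Otocyon)))).
That clade contains 27 terminal taxa: Acinonyx, Ambystoma, Apis, Bombus, Callithrix, Cercopithecus, Culex, Enhydra, Formica, Gulo, Larix, Lynx, Macaca, Mus, Nyctereutes, Oryzias, Otocyon, Peromyscus, Pinus, Pseudotsuga, Schizosaccharomyces, Sciurus, Solenopsis, Staphylococcus, Taxidea, Triticum, Tsuga.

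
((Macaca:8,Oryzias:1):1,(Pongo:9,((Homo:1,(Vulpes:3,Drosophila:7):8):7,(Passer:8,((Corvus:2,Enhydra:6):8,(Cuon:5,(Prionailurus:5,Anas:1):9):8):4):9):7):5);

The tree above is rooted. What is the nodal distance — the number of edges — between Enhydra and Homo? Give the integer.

The MRCA of Enhydra and Homo is the node subtending ((Homo,(Vulpes,Drosophila)),(Passer,((Corvus,Enhydra),(Cuon,(Prionailurus,Anas))))).
From Enhydra up to that node: 4 branches. From Homo up to the same node: 2 branches. Total: 4 + 2 = 6.

6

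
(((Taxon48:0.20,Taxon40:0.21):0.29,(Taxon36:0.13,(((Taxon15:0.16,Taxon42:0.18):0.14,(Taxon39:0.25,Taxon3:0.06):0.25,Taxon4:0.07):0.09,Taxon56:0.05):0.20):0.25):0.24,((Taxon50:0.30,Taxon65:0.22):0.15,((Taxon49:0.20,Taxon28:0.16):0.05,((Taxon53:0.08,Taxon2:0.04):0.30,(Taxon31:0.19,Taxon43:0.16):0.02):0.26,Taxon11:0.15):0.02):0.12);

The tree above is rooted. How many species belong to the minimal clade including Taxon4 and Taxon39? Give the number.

The MRCA of Taxon4 and Taxon39 is the node subtending ((Taxon15,Taxon42),(Taxon39,Taxon3),Taxon4).
That clade contains 5 terminal taxa: Taxon15, Taxon3, Taxon39, Taxon4, Taxon42.

5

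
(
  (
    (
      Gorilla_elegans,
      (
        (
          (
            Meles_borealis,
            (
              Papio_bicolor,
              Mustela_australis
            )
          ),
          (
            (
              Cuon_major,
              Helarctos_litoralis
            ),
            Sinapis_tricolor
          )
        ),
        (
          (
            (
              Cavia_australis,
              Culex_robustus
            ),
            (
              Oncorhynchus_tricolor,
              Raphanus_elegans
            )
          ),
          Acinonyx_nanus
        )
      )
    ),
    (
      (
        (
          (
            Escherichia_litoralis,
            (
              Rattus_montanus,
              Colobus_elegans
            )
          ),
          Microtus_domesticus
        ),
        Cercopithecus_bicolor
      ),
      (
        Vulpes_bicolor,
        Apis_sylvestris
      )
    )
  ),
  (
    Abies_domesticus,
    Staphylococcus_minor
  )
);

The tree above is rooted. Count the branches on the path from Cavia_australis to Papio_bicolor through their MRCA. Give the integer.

8

The MRCA of Cavia_australis and Papio_bicolor is the node subtending (((Meles_borealis,(Papio_bicolor,Mustela_australis)),((Cuon_major,Helarctos_litoralis),Sinapis_tricolor)),(((Cavia_australis,Culex_robustus),(Oncorhynchus_tricolor,Raphanus_elegans)),Acinonyx_nanus)).
From Cavia_australis up to that node: 4 branches. From Papio_bicolor up to the same node: 4 branches. Total: 4 + 4 = 8.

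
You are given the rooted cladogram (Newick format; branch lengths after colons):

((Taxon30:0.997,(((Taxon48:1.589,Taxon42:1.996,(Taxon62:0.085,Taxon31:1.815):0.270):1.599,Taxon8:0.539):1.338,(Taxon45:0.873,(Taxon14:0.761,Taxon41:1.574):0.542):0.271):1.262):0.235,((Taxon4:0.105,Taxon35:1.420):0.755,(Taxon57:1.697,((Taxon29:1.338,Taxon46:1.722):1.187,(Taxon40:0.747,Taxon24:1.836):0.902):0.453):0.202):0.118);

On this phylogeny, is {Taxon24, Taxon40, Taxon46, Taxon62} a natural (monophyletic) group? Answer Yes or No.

The MRCA of the listed taxa is the root, so the smallest clade containing them is the whole tree.
That clade also contains Taxon14, Taxon29, Taxon30, Taxon31, Taxon35, Taxon4, Taxon41, Taxon42, Taxon45, Taxon48, Taxon57, Taxon8, which are not in the proposed group, so the group is not monophyletic.

No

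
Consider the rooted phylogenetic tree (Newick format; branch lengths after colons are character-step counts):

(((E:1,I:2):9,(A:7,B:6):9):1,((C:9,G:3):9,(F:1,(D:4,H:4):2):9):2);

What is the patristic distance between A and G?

31

The path runs A → … → MRCA → … → G; the MRCA is the root of the tree.
Branch lengths along that path: 7 + 9 + 1 + 2 + 9 + 3 = 31.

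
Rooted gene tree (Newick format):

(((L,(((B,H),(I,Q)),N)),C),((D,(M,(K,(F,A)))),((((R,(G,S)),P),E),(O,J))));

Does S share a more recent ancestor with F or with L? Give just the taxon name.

The MRCA of S and F subtends ((D,(M,(K,(F,A)))),((((R,(G,S)),P),E),(O,J))) (12 taxa).
The MRCA of S and L is the root, subtending the entire tree (19 taxa).
The first is nested inside the second, so S shares a more recent common ancestor with F.

F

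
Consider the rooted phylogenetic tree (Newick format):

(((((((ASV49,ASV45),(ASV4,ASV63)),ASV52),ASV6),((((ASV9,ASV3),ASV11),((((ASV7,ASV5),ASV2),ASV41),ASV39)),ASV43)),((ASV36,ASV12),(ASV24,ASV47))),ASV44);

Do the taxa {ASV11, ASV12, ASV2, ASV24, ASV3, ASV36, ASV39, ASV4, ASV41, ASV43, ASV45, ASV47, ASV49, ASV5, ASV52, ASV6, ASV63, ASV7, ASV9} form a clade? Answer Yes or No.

Yes

The most recent common ancestor of these taxa subtends ((((((ASV49,ASV45),(ASV4,ASV63)),ASV52),ASV6),((((ASV9,ASV3),ASV11),((((ASV7,ASV5),ASV2),ASV41),ASV39)),ASV43)),((ASV36,ASV12),(ASV24,ASV47))).
That clade has exactly 19 tips — every listed taxon and nothing else — so the group is monophyletic.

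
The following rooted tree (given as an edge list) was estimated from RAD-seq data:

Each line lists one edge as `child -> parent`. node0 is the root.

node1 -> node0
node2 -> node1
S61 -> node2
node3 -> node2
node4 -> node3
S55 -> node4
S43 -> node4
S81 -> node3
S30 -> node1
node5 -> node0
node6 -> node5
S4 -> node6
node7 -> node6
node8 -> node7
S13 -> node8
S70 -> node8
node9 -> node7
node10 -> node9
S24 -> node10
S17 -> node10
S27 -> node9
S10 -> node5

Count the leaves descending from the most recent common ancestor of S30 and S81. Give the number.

The MRCA of S30 and S81 is the node subtending ((S61,((S55,S43),S81)),S30).
That clade contains 5 terminal taxa: S30, S43, S55, S61, S81.

5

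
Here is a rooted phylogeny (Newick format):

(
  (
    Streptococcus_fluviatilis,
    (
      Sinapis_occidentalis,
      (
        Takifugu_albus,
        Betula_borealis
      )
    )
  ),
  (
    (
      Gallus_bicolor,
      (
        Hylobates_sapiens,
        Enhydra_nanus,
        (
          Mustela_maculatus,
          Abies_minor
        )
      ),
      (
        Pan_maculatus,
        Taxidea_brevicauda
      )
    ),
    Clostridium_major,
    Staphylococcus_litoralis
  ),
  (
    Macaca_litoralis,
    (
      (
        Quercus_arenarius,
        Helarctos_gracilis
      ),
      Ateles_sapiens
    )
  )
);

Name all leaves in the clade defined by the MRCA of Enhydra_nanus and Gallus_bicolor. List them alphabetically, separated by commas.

Abies_minor, Enhydra_nanus, Gallus_bicolor, Hylobates_sapiens, Mustela_maculatus, Pan_maculatus, Taxidea_brevicauda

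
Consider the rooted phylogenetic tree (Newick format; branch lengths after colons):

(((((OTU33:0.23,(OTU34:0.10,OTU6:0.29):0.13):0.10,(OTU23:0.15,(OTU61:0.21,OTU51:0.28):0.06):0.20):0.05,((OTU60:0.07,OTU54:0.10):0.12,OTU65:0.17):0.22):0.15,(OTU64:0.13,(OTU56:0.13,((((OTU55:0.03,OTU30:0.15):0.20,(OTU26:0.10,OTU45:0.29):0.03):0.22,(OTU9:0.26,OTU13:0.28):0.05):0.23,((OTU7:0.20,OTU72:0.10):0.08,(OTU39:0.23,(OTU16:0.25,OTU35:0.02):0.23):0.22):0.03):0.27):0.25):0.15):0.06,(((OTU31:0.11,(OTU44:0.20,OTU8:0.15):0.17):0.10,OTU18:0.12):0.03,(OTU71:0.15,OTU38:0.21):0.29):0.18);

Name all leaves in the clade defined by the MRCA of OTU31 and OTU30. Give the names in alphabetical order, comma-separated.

Tracing OTU31: it sits inside (OTU31,(OTU44,OTU8)).
Tracing OTU30: it sits inside (OTU55,OTU30).
The smallest clade enclosing both is the whole tree (their MRCA is the root), so the answer is all 28 tips in alphabetical order.

OTU13, OTU16, OTU18, OTU23, OTU26, OTU30, OTU31, OTU33, OTU34, OTU35, OTU38, OTU39, OTU44, OTU45, OTU51, OTU54, OTU55, OTU56, OTU6, OTU60, OTU61, OTU64, OTU65, OTU7, OTU71, OTU72, OTU8, OTU9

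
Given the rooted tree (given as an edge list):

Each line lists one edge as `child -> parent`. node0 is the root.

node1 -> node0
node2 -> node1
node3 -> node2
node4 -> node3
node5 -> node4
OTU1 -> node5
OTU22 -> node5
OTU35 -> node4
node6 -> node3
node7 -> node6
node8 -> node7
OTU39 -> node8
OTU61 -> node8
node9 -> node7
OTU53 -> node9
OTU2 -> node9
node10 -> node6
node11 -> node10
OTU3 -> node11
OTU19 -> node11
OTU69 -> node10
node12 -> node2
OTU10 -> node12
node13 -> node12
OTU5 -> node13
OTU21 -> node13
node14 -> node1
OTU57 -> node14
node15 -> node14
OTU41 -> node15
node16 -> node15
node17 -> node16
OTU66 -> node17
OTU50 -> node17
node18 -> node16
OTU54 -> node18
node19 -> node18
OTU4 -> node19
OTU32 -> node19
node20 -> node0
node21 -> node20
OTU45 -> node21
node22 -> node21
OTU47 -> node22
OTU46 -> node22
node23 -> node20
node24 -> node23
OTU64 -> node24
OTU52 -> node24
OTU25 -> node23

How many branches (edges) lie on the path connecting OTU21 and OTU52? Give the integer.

9

The MRCA of OTU21 and OTU52 is the root of the tree.
From OTU21 up to that node: 5 branches. From OTU52 up to the same node: 4 branches. Total: 5 + 4 = 9.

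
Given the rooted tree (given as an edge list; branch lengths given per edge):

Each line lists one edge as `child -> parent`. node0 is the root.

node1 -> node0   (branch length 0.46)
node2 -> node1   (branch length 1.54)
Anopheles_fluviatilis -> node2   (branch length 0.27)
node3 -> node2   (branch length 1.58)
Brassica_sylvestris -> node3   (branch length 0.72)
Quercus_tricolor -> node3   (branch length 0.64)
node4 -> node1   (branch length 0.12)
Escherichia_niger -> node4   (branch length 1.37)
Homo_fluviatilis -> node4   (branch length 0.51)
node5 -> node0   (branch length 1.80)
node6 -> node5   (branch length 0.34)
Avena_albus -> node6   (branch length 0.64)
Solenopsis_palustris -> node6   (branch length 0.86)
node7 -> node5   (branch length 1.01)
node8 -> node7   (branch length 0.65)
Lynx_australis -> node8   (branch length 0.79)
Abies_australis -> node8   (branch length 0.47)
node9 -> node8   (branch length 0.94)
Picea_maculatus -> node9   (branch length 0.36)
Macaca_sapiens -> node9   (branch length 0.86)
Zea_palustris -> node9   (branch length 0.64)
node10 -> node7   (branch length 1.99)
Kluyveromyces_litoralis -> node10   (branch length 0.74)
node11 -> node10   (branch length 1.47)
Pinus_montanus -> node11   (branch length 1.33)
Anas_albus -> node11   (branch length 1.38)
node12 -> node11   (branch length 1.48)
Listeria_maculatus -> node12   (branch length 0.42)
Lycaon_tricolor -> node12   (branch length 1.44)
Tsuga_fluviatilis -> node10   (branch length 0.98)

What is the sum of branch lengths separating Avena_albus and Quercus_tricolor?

The path runs Avena_albus → … → MRCA → … → Quercus_tricolor; the MRCA is the root of the tree.
Branch lengths along that path: 0.64 + 0.34 + 1.80 + 0.46 + 1.54 + 1.58 + 0.64 = 7.00.

7.00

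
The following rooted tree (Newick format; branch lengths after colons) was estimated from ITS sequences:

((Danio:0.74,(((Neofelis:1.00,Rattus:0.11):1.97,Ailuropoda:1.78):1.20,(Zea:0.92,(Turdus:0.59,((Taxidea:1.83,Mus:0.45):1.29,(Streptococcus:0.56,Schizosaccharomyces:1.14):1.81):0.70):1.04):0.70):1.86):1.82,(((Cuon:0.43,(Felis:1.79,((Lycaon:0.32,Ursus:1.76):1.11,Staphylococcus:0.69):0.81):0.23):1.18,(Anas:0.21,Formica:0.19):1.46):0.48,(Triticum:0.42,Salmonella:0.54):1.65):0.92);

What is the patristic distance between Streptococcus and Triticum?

The path runs Streptococcus → … → MRCA → … → Triticum; the MRCA is the root of the tree.
Branch lengths along that path: 0.56 + 1.81 + 0.70 + 1.04 + 0.70 + 1.86 + 1.82 + 0.92 + 1.65 + 0.42 = 11.48.

11.48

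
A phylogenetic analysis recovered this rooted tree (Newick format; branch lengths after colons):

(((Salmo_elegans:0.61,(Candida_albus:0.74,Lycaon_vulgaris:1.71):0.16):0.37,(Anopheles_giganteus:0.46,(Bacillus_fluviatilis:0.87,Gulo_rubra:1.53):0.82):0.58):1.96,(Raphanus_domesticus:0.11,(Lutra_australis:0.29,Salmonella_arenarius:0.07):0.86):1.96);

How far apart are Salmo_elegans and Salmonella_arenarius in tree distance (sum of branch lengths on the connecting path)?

The path runs Salmo_elegans → … → MRCA → … → Salmonella_arenarius; the MRCA is the root of the tree.
Branch lengths along that path: 0.61 + 0.37 + 1.96 + 1.96 + 0.86 + 0.07 = 5.83.

5.83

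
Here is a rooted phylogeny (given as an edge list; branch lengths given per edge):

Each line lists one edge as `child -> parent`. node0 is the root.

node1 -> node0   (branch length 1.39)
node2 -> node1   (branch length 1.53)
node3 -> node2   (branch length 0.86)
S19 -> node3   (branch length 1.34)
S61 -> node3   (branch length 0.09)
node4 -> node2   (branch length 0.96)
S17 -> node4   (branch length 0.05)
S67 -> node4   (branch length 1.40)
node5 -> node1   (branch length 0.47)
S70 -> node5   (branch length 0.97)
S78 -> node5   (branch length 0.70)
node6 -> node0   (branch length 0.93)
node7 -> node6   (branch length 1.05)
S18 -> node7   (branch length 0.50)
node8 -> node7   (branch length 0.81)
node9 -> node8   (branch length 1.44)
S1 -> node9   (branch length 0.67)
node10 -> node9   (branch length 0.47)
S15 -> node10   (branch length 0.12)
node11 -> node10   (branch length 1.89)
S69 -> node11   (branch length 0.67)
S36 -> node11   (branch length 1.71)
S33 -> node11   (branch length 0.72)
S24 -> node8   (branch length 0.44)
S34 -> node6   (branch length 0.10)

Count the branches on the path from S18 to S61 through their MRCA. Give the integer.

The MRCA of S18 and S61 is the root of the tree.
From S18 up to that node: 3 branches. From S61 up to the same node: 4 branches. Total: 3 + 4 = 7.

7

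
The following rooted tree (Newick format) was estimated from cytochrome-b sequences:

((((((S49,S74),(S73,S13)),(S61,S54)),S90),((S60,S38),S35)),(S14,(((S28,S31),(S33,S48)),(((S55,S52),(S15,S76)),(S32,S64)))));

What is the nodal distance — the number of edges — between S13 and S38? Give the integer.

8

The MRCA of S13 and S38 is the node subtending (((((S49,S74),(S73,S13)),(S61,S54)),S90),((S60,S38),S35)).
From S13 up to that node: 5 branches. From S38 up to the same node: 3 branches. Total: 5 + 3 = 8.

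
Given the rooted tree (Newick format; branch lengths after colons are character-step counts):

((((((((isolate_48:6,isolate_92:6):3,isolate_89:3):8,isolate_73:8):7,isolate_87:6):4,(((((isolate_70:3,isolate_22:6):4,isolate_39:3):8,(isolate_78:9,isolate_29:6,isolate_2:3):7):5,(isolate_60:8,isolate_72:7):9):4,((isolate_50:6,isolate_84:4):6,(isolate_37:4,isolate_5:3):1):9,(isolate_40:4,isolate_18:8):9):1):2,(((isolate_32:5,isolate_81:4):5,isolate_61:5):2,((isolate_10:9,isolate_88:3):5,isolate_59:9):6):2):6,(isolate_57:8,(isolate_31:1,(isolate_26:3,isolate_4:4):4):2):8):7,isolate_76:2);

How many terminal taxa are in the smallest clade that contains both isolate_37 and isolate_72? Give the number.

14

The MRCA of isolate_37 and isolate_72 is the node subtending (((((isolate_70,isolate_22),isolate_39),(isolate_78,isolate_29,isolate_2)),(isolate_60,isolate_72)),((isolate_50,isolate_84),(isolate_37,isolate_5)),(isolate_40,isolate_18)).
That clade contains 14 terminal taxa: isolate_18, isolate_2, isolate_22, isolate_29, isolate_37, isolate_39, isolate_40, isolate_5, isolate_50, isolate_60, isolate_70, isolate_72, isolate_78, isolate_84.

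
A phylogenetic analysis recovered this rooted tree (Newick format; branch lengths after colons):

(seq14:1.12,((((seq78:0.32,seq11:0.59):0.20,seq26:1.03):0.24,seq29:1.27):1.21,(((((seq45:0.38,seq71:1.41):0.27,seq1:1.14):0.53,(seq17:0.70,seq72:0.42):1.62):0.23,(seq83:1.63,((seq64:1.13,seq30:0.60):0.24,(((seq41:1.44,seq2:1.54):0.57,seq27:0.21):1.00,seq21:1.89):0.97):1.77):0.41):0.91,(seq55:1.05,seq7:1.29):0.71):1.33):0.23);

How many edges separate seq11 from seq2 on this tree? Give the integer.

12

The MRCA of seq11 and seq2 is the node subtending ((((seq78,seq11),seq26),seq29),(((((seq45,seq71),seq1),(seq17,seq72)),(seq83,((seq64,seq30),(((seq41,seq2),seq27),seq21)))),(seq55,seq7))).
From seq11 up to that node: 4 branches. From seq2 up to the same node: 8 branches. Total: 4 + 8 = 12.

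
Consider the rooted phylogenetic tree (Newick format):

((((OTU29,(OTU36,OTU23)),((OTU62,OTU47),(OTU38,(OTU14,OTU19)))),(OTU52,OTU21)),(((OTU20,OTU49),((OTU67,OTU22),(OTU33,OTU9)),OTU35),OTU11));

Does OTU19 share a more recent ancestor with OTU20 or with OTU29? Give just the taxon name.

OTU29

The MRCA of OTU19 and OTU29 subtends ((OTU29,(OTU36,OTU23)),((OTU62,OTU47),(OTU38,(OTU14,OTU19)))) (8 taxa).
The MRCA of OTU19 and OTU20 is the root, subtending the entire tree (18 taxa).
The first is nested inside the second, so OTU19 shares a more recent common ancestor with OTU29.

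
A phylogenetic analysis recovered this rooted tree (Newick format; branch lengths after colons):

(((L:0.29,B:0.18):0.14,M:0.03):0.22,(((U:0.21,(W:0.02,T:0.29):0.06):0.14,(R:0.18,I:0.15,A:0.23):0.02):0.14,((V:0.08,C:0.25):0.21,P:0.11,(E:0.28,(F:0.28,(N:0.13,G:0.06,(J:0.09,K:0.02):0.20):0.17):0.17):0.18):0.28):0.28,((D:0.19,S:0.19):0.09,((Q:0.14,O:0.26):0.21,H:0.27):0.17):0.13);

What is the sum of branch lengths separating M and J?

1.62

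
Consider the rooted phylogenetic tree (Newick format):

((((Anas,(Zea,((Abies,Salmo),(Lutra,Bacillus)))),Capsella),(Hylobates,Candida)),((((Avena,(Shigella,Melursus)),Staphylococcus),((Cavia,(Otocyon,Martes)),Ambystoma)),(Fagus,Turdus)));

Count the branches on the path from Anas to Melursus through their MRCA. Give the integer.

The MRCA of Anas and Melursus is the root of the tree.
From Anas up to that node: 4 branches. From Melursus up to the same node: 6 branches. Total: 4 + 6 = 10.

10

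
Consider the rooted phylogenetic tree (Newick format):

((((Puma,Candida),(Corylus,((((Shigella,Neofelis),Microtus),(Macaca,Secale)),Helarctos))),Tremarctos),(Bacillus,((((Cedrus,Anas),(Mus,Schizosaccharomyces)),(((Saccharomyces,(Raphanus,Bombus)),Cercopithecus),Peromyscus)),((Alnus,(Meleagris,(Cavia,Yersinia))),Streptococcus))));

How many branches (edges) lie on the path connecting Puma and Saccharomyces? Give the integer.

11

The MRCA of Puma and Saccharomyces is the root of the tree.
From Puma up to that node: 4 branches. From Saccharomyces up to the same node: 7 branches. Total: 4 + 7 = 11.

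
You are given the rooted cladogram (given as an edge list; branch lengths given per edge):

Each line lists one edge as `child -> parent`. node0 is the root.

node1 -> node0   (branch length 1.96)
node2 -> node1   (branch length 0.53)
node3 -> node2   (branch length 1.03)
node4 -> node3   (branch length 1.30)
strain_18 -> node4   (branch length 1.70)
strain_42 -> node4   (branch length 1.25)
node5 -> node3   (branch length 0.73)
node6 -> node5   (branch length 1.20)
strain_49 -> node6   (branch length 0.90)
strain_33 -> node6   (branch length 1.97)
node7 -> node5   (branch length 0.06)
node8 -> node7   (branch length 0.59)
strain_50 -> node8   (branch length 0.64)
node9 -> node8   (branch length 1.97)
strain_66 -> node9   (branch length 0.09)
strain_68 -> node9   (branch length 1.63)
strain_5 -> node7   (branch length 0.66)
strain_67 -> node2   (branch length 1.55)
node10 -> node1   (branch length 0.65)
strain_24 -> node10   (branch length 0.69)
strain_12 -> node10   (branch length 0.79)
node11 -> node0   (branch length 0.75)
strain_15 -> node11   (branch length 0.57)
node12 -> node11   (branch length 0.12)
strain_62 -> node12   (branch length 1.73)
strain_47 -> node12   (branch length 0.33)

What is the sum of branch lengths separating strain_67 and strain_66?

6.02

The path runs strain_67 → … → MRCA → … → strain_66; the MRCA is the node subtending (((strain_18,strain_42),((strain_49,strain_33),((strain_50,(strain_66,strain_68)),strain_5))),strain_67).
Branch lengths along that path: 1.55 + 1.03 + 0.73 + 0.06 + 0.59 + 1.97 + 0.09 = 6.02.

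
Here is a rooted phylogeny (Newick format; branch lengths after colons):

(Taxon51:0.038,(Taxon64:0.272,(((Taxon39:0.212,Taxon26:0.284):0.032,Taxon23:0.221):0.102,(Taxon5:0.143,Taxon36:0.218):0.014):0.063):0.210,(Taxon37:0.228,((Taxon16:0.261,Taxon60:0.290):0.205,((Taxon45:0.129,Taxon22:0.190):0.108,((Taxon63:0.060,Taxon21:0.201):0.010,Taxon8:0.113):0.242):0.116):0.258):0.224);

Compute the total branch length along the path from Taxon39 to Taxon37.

1.071

The path runs Taxon39 → … → MRCA → … → Taxon37; the MRCA is the root of the tree.
Branch lengths along that path: 0.212 + 0.032 + 0.102 + 0.063 + 0.210 + 0.224 + 0.228 = 1.071.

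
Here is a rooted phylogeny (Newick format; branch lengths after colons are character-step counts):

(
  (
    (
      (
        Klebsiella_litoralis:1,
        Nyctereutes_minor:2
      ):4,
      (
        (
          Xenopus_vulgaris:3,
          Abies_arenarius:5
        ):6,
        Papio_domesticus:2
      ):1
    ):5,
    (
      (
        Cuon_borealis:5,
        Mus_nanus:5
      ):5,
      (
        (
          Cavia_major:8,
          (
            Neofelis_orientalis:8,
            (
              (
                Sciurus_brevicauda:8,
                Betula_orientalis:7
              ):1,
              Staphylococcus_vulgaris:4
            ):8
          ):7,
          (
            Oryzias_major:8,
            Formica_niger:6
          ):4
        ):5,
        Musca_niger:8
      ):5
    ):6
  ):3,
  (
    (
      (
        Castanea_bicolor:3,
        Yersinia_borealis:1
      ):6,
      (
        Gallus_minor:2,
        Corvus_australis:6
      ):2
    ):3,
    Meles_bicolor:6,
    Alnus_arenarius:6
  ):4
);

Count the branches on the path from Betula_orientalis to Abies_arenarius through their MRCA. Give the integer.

The MRCA of Betula_orientalis and Abies_arenarius is the node subtending (((Klebsiella_litoralis,Nyctereutes_minor),((Xenopus_vulgaris,Abies_arenarius),Papio_domesticus)),((Cuon_borealis,Mus_nanus),((Cavia_major,(Neofelis_orientalis,((Sciurus_brevicauda,Betula_orientalis),Staphylococcus_vulgaris)),(Oryzias_major,Formica_niger)),Musca_niger))).
From Betula_orientalis up to that node: 7 branches. From Abies_arenarius up to the same node: 4 branches. Total: 7 + 4 = 11.

11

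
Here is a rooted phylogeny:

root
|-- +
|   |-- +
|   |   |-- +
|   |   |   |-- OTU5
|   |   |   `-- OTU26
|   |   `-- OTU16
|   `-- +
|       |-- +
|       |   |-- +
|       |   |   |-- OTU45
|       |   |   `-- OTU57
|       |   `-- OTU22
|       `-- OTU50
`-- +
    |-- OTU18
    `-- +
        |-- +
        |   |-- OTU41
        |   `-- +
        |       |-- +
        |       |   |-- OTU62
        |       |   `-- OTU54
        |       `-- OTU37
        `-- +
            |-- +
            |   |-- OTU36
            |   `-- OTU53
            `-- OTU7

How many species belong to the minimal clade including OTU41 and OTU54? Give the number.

The MRCA of OTU41 and OTU54 is the node subtending (OTU41,((OTU62,OTU54),OTU37)).
That clade contains 4 terminal taxa: OTU37, OTU41, OTU54, OTU62.

4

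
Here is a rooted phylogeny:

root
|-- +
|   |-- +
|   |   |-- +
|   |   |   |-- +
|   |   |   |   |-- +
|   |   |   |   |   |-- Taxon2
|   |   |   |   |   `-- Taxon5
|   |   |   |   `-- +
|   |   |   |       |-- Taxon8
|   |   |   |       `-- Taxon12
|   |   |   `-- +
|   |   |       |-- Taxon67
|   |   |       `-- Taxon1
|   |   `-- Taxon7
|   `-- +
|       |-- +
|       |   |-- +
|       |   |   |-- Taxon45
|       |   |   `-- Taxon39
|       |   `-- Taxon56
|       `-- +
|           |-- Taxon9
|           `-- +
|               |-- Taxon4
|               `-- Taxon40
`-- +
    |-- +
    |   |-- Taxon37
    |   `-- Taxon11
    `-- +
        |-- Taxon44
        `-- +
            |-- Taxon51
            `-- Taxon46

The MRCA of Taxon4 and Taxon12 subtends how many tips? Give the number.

The MRCA of Taxon4 and Taxon12 is the node subtending (((((Taxon2,Taxon5),(Taxon8,Taxon12)),(Taxon67,Taxon1)),Taxon7),(((Taxon45,Taxon39),Taxon56),(Taxon9,(Taxon4,Taxon40)))).
That clade contains 13 terminal taxa: Taxon1, Taxon12, Taxon2, Taxon39, Taxon4, Taxon40, Taxon45, Taxon5, Taxon56, Taxon67, Taxon7, Taxon8, Taxon9.

13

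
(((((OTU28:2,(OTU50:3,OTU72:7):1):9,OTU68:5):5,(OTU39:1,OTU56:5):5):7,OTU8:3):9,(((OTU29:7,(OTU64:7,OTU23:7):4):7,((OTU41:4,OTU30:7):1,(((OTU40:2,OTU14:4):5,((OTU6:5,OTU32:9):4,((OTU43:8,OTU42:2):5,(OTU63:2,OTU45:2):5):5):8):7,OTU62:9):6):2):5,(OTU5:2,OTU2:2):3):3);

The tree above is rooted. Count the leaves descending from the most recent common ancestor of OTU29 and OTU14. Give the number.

14

The MRCA of OTU29 and OTU14 is the node subtending ((OTU29,(OTU64,OTU23)),((OTU41,OTU30),(((OTU40,OTU14),((OTU6,OTU32),((OTU43,OTU42),(OTU63,OTU45)))),OTU62))).
That clade contains 14 terminal taxa: OTU14, OTU23, OTU29, OTU30, OTU32, OTU40, OTU41, OTU42, OTU43, OTU45, OTU6, OTU62, OTU63, OTU64.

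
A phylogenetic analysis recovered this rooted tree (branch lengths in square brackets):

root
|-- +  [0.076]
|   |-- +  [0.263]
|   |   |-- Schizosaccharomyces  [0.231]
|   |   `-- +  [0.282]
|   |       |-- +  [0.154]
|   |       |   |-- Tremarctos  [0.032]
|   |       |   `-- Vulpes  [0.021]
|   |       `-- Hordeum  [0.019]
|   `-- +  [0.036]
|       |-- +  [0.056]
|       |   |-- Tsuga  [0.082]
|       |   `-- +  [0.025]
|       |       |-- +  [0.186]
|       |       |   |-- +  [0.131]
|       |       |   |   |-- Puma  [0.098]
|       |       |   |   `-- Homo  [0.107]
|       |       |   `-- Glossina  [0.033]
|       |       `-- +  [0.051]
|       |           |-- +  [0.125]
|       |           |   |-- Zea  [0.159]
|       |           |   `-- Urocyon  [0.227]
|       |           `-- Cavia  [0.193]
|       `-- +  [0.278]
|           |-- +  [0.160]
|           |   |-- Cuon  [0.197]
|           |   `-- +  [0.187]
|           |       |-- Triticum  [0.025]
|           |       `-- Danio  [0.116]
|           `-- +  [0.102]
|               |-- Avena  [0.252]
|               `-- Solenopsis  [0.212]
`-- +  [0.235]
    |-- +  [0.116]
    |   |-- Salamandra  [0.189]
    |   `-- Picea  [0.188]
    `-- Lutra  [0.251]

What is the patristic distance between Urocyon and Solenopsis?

1.076

The path runs Urocyon → … → MRCA → … → Solenopsis; the MRCA is the node subtending ((Tsuga,(((Puma,Homo),Glossina),((Zea,Urocyon),Cavia))),((Cuon,(Triticum,Danio)),(Avena,Solenopsis))).
Branch lengths along that path: 0.227 + 0.125 + 0.051 + 0.025 + 0.056 + 0.278 + 0.102 + 0.212 = 1.076.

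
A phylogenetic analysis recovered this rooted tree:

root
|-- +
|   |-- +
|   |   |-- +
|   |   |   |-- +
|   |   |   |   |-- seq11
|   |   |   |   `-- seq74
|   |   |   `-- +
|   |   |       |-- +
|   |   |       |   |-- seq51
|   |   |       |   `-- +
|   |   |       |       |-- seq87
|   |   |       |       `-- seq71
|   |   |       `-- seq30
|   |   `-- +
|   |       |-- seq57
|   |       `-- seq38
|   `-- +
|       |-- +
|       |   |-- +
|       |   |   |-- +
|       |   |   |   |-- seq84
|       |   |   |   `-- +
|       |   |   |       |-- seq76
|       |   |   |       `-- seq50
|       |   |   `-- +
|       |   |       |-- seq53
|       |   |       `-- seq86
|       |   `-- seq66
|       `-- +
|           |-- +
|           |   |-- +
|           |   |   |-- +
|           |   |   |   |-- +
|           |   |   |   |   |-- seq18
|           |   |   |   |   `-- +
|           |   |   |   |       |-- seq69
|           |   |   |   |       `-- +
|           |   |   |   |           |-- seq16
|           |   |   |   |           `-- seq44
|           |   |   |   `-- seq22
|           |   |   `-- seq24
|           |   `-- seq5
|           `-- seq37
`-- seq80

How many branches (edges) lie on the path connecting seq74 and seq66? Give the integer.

7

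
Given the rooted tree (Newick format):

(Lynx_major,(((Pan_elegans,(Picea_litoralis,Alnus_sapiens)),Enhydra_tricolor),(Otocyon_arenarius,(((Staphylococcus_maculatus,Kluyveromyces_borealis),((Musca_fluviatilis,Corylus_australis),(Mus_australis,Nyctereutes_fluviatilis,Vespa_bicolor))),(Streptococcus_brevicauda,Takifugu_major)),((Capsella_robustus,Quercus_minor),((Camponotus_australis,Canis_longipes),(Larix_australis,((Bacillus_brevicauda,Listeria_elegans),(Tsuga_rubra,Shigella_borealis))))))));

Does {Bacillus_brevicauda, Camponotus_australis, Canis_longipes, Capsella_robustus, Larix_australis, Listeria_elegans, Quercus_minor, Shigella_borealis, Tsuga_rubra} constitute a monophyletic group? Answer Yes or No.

The most recent common ancestor of these taxa subtends ((Capsella_robustus,Quercus_minor),((Camponotus_australis,Canis_longipes),(Larix_australis,((Bacillus_brevicauda,Listeria_elegans),(Tsuga_rubra,Shigella_borealis))))).
That clade has exactly 9 tips — every listed taxon and nothing else — so the group is monophyletic.

Yes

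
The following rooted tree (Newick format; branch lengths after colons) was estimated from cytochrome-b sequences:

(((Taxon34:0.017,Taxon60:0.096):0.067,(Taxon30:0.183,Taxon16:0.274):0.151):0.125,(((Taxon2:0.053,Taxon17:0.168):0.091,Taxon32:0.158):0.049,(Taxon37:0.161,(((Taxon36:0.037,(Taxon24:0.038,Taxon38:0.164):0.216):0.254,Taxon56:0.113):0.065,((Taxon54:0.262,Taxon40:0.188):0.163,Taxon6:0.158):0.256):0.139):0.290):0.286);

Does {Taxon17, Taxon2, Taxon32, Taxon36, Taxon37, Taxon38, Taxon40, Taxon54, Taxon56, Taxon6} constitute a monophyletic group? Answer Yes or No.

No

The MRCA of the listed taxa subtends (((Taxon2,Taxon17),Taxon32),(Taxon37,(((Taxon36,(Taxon24,Taxon38)),Taxon56),((Taxon54,Taxon40),Taxon6)))).
That clade also contains Taxon24, which is not in the proposed group, so the group is not monophyletic.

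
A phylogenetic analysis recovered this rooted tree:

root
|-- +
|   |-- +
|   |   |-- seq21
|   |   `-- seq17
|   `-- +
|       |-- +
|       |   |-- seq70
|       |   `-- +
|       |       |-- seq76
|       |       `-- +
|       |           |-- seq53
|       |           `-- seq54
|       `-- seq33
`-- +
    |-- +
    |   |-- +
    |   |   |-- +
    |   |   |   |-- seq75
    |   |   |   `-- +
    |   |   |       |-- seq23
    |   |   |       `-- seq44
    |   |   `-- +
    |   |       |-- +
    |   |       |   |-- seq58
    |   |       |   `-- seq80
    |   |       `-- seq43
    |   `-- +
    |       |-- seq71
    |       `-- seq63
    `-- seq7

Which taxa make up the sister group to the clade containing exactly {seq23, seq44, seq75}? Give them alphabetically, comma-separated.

seq43, seq58, seq80

The clade containing exactly {seq23, seq44, seq75} attaches to the tree at the node subtending ((seq75,(seq23,seq44)),((seq58,seq80),seq43)).
The other lineage descending from that same node — the sister group — is ((seq58,seq80),seq43); its 3 tips in alphabetical order are the answer.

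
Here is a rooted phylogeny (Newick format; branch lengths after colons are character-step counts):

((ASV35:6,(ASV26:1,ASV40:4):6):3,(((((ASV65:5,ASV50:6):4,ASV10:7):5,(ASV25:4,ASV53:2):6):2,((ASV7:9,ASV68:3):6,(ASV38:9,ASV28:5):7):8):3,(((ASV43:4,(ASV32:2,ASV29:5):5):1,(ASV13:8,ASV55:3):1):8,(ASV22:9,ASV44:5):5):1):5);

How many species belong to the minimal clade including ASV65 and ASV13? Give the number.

The MRCA of ASV65 and ASV13 is the node subtending (((((ASV65,ASV50),ASV10),(ASV25,ASV53)),((ASV7,ASV68),(ASV38,ASV28))),(((ASV43,(ASV32,ASV29)),(ASV13,ASV55)),(ASV22,ASV44))).
That clade contains 16 terminal taxa: ASV10, ASV13, ASV22, ASV25, ASV28, ASV29, ASV32, ASV38, ASV43, ASV44, ASV50, ASV53, ASV55, ASV65, ASV68, ASV7.

16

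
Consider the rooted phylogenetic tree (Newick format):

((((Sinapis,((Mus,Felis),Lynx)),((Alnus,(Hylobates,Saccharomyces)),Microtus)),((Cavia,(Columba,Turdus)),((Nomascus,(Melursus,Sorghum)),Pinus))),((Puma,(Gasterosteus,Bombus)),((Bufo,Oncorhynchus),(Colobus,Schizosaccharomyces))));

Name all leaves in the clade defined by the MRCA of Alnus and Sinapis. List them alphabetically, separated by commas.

Tracing Alnus: it sits inside (Alnus,(Hylobates,Saccharomyces)).
Tracing Sinapis: it sits inside (Sinapis,((Mus,Felis),Lynx)).
The smallest clade enclosing both is ((Sinapis,((Mus,Felis),Lynx)),((Alnus,(Hylobates,Saccharomyces)),Microtus)); the answer is its 8 terminal taxa in alphabetical order.

Alnus, Felis, Hylobates, Lynx, Microtus, Mus, Saccharomyces, Sinapis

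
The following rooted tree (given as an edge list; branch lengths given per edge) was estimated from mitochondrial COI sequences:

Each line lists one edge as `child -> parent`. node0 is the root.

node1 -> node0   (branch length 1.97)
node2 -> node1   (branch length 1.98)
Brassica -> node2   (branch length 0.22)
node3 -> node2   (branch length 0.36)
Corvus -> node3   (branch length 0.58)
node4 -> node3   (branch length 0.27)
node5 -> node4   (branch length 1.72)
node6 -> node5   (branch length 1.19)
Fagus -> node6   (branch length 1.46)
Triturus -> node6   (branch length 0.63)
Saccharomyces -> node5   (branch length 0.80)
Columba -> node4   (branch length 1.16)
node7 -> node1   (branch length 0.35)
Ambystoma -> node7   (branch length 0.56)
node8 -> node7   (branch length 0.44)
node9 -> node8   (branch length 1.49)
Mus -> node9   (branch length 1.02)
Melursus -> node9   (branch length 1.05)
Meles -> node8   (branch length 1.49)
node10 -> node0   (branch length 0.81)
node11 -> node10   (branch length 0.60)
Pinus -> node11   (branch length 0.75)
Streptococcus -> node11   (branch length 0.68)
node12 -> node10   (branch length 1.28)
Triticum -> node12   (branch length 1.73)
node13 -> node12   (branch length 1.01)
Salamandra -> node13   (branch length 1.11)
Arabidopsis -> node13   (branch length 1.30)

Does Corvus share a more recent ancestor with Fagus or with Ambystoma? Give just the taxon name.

Fagus

The MRCA of Corvus and Fagus subtends (Corvus,(((Fagus,Triturus),Saccharomyces),Columba)) (5 taxa).
The MRCA of Corvus and Ambystoma subtends ((Brassica,(Corvus,(((Fagus,Triturus),Saccharomyces),Columba))),(Ambystoma,((Mus,Melursus),Meles))) (10 taxa).
The first is nested inside the second, so Corvus shares a more recent common ancestor with Fagus.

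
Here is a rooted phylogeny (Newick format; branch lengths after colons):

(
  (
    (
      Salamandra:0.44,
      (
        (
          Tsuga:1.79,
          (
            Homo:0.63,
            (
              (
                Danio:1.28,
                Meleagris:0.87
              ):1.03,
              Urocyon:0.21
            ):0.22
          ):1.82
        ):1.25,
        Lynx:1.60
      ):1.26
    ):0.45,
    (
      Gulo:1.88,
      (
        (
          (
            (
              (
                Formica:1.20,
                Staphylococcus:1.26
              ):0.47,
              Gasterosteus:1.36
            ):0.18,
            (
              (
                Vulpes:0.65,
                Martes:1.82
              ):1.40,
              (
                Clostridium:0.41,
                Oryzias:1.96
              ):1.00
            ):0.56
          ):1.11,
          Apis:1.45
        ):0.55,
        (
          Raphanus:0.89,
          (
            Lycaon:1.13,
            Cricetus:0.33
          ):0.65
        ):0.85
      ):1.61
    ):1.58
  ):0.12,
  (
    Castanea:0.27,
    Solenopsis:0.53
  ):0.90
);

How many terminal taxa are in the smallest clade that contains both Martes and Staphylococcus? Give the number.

7

The MRCA of Martes and Staphylococcus is the node subtending (((Formica,Staphylococcus),Gasterosteus),((Vulpes,Martes),(Clostridium,Oryzias))).
That clade contains 7 terminal taxa: Clostridium, Formica, Gasterosteus, Martes, Oryzias, Staphylococcus, Vulpes.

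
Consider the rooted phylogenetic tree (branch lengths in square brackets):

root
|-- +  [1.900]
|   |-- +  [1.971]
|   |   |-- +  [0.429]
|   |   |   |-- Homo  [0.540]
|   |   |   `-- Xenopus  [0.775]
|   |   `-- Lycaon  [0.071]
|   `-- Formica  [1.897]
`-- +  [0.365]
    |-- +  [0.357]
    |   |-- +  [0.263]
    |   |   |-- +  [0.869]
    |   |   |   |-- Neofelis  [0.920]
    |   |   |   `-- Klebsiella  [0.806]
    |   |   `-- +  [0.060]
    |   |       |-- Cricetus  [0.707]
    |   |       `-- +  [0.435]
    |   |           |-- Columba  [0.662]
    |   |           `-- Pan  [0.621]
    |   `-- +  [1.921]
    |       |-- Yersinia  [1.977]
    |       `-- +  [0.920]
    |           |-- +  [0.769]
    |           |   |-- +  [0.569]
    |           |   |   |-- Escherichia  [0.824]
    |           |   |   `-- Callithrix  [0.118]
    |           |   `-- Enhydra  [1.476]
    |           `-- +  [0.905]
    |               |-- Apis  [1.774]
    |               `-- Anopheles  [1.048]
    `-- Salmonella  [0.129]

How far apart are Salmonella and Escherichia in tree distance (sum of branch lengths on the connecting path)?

The path runs Salmonella → … → MRCA → … → Escherichia; the MRCA is the node subtending ((((Neofelis,Klebsiella),(Cricetus,(Columba,Pan))),(Yersinia,(((Escherichia,Callithrix),Enhydra),(Apis,Anopheles)))),Salmonella).
Branch lengths along that path: 0.129 + 0.357 + 1.921 + 0.920 + 0.769 + 0.569 + 0.824 = 5.489.

5.489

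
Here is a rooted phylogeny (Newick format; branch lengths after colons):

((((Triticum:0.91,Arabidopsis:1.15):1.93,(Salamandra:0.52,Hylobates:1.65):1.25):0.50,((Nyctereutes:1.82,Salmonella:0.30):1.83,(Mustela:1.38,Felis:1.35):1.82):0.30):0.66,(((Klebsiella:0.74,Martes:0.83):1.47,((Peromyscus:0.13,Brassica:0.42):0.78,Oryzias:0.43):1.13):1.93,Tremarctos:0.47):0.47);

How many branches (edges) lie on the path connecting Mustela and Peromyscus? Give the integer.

9

The MRCA of Mustela and Peromyscus is the root of the tree.
From Mustela up to that node: 4 branches. From Peromyscus up to the same node: 5 branches. Total: 4 + 5 = 9.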